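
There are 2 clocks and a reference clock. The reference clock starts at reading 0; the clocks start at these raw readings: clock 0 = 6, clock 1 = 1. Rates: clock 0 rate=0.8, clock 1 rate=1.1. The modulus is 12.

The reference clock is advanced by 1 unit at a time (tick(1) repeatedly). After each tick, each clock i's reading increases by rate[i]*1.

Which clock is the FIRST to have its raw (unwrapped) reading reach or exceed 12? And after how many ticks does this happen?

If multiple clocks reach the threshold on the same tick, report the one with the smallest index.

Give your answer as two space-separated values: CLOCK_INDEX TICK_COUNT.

clock 0: start=6, rate=0.8, needs 12-6 = 6; ticks = ceil(6/0.8) = ceil(7.5000) = 8; reading at tick 8 = 6 + 0.8*8 = 12.4000
clock 1: start=1, rate=1.1, needs 12-1 = 11; ticks = ceil(11/1.1) = ceil(10.0000) = 10; reading at tick 10 = 1 + 1.1*10 = 12.0000
Minimum tick count = 8; winners = [0]; smallest index = 0

Answer: 0 8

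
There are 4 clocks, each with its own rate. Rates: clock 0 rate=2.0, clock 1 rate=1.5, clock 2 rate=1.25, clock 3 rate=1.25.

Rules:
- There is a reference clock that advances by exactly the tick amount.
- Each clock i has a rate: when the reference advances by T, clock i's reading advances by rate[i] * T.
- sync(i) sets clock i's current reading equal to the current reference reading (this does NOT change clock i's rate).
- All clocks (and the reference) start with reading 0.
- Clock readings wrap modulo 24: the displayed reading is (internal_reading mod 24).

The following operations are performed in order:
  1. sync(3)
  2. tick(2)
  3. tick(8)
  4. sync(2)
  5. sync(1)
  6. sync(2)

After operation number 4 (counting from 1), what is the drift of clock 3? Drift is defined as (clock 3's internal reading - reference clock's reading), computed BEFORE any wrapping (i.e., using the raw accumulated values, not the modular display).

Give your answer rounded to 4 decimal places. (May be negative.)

Answer: 2.5000

Derivation:
After op 1 sync(3): ref=0.0000 raw=[0.0000 0.0000 0.0000 0.0000]
After op 2 tick(2): ref=2.0000 raw=[4.0000 3.0000 2.5000 2.5000]
After op 3 tick(8): ref=10.0000 raw=[20.0000 15.0000 12.5000 12.5000]
After op 4 sync(2): ref=10.0000 raw=[20.0000 15.0000 10.0000 12.5000]
Drift of clock 3 after op 4: 12.5000 - 10.0000 = 2.5000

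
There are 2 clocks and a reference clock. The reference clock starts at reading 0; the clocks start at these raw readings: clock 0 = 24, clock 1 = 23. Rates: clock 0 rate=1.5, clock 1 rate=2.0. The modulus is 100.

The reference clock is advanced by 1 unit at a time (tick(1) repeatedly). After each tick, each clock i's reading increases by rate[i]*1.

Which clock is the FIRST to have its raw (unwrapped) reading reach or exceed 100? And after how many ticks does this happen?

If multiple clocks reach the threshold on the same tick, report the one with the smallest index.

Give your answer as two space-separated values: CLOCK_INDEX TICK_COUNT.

Answer: 1 39

Derivation:
clock 0: start=24, rate=1.5, needs 100-24 = 76; ticks = ceil(76/1.5) = ceil(50.6667) = 51; reading at tick 51 = 24 + 1.5*51 = 100.5000
clock 1: start=23, rate=2.0, needs 100-23 = 77; ticks = ceil(77/2.0) = ceil(38.5000) = 39; reading at tick 39 = 23 + 2.0*39 = 101.0000
Minimum tick count = 39; winners = [1]; smallest index = 1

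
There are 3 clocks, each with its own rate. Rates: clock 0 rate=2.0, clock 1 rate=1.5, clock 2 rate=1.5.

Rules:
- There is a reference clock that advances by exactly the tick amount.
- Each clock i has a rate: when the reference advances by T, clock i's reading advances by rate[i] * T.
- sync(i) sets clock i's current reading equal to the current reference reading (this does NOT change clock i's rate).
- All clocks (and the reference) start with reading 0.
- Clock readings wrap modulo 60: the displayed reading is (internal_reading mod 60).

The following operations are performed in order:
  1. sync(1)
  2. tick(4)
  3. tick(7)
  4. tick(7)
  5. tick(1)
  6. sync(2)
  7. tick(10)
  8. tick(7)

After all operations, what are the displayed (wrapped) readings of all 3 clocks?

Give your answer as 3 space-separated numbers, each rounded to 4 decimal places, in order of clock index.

After op 1 sync(1): ref=0.0000 raw=[0.0000 0.0000 0.0000]
After op 2 tick(4): ref=4.0000 raw=[8.0000 6.0000 6.0000]
After op 3 tick(7): ref=11.0000 raw=[22.0000 16.5000 16.5000]
After op 4 tick(7): ref=18.0000 raw=[36.0000 27.0000 27.0000]
After op 5 tick(1): ref=19.0000 raw=[38.0000 28.5000 28.5000]
After op 6 sync(2): ref=19.0000 raw=[38.0000 28.5000 19.0000]
After op 7 tick(10): ref=29.0000 raw=[58.0000 43.5000 34.0000]
After op 8 tick(7): ref=36.0000 raw=[72.0000 54.0000 44.5000]
Wrap final raw readings (mod 60): 72.0000 mod 60 = 12.0000; 54.0000 mod 60 = 54.0000; 44.5000 mod 60 = 44.5000

Answer: 12.0000 54.0000 44.5000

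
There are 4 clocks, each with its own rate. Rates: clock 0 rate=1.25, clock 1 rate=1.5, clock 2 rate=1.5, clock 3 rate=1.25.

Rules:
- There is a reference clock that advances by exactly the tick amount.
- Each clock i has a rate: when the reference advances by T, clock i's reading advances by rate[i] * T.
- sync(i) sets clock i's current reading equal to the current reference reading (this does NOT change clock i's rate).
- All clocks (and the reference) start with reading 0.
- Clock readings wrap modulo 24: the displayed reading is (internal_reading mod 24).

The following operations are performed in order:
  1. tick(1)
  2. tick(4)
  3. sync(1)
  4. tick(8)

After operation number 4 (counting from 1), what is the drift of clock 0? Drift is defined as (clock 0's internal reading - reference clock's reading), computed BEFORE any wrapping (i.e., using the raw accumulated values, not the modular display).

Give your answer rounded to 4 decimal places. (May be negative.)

Answer: 3.2500

Derivation:
After op 1 tick(1): ref=1.0000 raw=[1.2500 1.5000 1.5000 1.2500]
After op 2 tick(4): ref=5.0000 raw=[6.2500 7.5000 7.5000 6.2500]
After op 3 sync(1): ref=5.0000 raw=[6.2500 5.0000 7.5000 6.2500]
After op 4 tick(8): ref=13.0000 raw=[16.2500 17.0000 19.5000 16.2500]
Drift of clock 0 after op 4: 16.2500 - 13.0000 = 3.2500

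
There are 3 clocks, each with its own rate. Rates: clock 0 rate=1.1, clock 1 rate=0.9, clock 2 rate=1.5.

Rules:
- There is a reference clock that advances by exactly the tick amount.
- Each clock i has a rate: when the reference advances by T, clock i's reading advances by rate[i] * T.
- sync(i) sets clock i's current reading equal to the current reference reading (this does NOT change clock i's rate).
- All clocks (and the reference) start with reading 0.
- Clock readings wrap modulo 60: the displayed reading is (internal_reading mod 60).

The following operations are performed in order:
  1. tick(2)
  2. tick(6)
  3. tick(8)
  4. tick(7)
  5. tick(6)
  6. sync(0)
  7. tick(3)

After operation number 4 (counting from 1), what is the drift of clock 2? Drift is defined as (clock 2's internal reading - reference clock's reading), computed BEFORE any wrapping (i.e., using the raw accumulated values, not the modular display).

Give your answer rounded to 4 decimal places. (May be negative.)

After op 1 tick(2): ref=2.0000 raw=[2.2000 1.8000 3.0000]
After op 2 tick(6): ref=8.0000 raw=[8.8000 7.2000 12.0000]
After op 3 tick(8): ref=16.0000 raw=[17.6000 14.4000 24.0000]
After op 4 tick(7): ref=23.0000 raw=[25.3000 20.7000 34.5000]
Drift of clock 2 after op 4: 34.5000 - 23.0000 = 11.5000

Answer: 11.5000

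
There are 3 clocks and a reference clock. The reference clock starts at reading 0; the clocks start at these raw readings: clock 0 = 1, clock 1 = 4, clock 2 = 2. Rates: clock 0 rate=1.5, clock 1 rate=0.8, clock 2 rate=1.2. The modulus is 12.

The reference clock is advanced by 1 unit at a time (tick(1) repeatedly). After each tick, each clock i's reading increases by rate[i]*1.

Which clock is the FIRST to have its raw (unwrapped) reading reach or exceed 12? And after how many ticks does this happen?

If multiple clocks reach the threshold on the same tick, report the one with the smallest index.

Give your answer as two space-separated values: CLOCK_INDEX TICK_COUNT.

clock 0: start=1, rate=1.5, needs 12-1 = 11; ticks = ceil(11/1.5) = ceil(7.3333) = 8; reading at tick 8 = 1 + 1.5*8 = 13.0000
clock 1: start=4, rate=0.8, needs 12-4 = 8; ticks = ceil(8/0.8) = ceil(10.0000) = 10; reading at tick 10 = 4 + 0.8*10 = 12.0000
clock 2: start=2, rate=1.2, needs 12-2 = 10; ticks = ceil(10/1.2) = ceil(8.3333) = 9; reading at tick 9 = 2 + 1.2*9 = 12.8000
Minimum tick count = 8; winners = [0]; smallest index = 0

Answer: 0 8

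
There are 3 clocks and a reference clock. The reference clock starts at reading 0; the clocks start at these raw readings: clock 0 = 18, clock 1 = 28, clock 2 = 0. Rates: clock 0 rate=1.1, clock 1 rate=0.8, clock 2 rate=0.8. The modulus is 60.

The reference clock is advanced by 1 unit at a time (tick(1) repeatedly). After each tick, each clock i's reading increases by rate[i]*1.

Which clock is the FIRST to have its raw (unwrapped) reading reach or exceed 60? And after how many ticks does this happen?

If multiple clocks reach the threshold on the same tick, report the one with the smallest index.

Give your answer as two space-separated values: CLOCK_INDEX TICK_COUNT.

Answer: 0 39

Derivation:
clock 0: start=18, rate=1.1, needs 60-18 = 42; ticks = ceil(42/1.1) = ceil(38.1818) = 39; reading at tick 39 = 18 + 1.1*39 = 60.9000
clock 1: start=28, rate=0.8, needs 60-28 = 32; ticks = ceil(32/0.8) = ceil(40.0000) = 40; reading at tick 40 = 28 + 0.8*40 = 60.0000
clock 2: start=0, rate=0.8, needs 60-0 = 60; ticks = ceil(60/0.8) = ceil(75.0000) = 75; reading at tick 75 = 0 + 0.8*75 = 60.0000
Minimum tick count = 39; winners = [0]; smallest index = 0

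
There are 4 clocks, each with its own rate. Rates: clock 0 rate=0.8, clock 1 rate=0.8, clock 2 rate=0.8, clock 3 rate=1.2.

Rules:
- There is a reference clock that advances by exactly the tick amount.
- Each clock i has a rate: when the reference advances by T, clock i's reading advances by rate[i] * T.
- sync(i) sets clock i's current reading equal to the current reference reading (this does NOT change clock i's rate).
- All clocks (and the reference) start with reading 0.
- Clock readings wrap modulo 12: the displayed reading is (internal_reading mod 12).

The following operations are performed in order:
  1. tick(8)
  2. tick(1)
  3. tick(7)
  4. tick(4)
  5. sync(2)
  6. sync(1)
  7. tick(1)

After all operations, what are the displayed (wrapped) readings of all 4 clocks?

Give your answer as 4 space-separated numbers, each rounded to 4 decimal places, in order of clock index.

After op 1 tick(8): ref=8.0000 raw=[6.4000 6.4000 6.4000 9.6000]
After op 2 tick(1): ref=9.0000 raw=[7.2000 7.2000 7.2000 10.8000]
After op 3 tick(7): ref=16.0000 raw=[12.8000 12.8000 12.8000 19.2000]
After op 4 tick(4): ref=20.0000 raw=[16.0000 16.0000 16.0000 24.0000]
After op 5 sync(2): ref=20.0000 raw=[16.0000 16.0000 20.0000 24.0000]
After op 6 sync(1): ref=20.0000 raw=[16.0000 20.0000 20.0000 24.0000]
After op 7 tick(1): ref=21.0000 raw=[16.8000 20.8000 20.8000 25.2000]
Wrap final raw readings (mod 12): 16.8000 mod 12 = 4.8000; 20.8000 mod 12 = 8.8000; 20.8000 mod 12 = 8.8000; 25.2000 mod 12 = 1.2000

Answer: 4.8000 8.8000 8.8000 1.2000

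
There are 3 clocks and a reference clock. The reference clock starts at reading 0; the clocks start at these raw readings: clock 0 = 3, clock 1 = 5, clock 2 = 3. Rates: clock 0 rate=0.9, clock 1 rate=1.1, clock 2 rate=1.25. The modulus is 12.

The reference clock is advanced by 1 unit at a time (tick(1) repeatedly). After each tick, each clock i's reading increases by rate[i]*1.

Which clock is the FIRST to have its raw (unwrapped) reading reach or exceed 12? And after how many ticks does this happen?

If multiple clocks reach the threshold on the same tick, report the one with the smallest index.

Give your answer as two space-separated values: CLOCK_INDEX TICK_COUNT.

clock 0: start=3, rate=0.9, needs 12-3 = 9; ticks = ceil(9/0.9) = ceil(10.0000) = 10; reading at tick 10 = 3 + 0.9*10 = 12.0000
clock 1: start=5, rate=1.1, needs 12-5 = 7; ticks = ceil(7/1.1) = ceil(6.3636) = 7; reading at tick 7 = 5 + 1.1*7 = 12.7000
clock 2: start=3, rate=1.25, needs 12-3 = 9; ticks = ceil(9/1.25) = ceil(7.2000) = 8; reading at tick 8 = 3 + 1.25*8 = 13.0000
Minimum tick count = 7; winners = [1]; smallest index = 1

Answer: 1 7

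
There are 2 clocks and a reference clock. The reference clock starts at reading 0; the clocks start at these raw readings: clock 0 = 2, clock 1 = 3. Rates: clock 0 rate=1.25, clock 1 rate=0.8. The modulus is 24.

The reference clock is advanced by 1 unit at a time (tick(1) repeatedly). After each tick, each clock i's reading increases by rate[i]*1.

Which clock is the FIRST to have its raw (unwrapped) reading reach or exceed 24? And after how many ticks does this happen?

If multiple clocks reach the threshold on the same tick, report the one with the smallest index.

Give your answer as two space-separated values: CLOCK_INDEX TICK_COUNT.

Answer: 0 18

Derivation:
clock 0: start=2, rate=1.25, needs 24-2 = 22; ticks = ceil(22/1.25) = ceil(17.6000) = 18; reading at tick 18 = 2 + 1.25*18 = 24.5000
clock 1: start=3, rate=0.8, needs 24-3 = 21; ticks = ceil(21/0.8) = ceil(26.2500) = 27; reading at tick 27 = 3 + 0.8*27 = 24.6000
Minimum tick count = 18; winners = [0]; smallest index = 0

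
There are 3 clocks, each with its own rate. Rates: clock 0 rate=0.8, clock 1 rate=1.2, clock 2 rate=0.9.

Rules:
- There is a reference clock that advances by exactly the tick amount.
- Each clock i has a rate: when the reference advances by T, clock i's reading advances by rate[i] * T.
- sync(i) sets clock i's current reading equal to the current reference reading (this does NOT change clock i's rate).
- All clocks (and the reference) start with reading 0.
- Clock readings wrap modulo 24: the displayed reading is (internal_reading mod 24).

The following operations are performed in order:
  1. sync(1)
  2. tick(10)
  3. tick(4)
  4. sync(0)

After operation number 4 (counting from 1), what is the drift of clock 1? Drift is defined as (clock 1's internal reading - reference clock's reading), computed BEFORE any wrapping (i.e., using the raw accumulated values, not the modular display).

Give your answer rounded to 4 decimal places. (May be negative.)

After op 1 sync(1): ref=0.0000 raw=[0.0000 0.0000 0.0000]
After op 2 tick(10): ref=10.0000 raw=[8.0000 12.0000 9.0000]
After op 3 tick(4): ref=14.0000 raw=[11.2000 16.8000 12.6000]
After op 4 sync(0): ref=14.0000 raw=[14.0000 16.8000 12.6000]
Drift of clock 1 after op 4: 16.8000 - 14.0000 = 2.8000

Answer: 2.8000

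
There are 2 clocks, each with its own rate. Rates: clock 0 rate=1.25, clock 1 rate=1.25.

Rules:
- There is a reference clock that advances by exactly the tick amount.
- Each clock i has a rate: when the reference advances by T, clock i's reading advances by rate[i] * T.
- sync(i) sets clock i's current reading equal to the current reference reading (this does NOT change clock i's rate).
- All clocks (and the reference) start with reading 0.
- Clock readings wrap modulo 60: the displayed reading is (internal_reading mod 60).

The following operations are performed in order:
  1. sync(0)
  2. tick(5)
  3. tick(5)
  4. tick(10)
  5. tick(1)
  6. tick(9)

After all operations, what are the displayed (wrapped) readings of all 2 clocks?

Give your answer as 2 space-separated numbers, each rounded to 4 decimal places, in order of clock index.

Answer: 37.5000 37.5000

Derivation:
After op 1 sync(0): ref=0.0000 raw=[0.0000 0.0000]
After op 2 tick(5): ref=5.0000 raw=[6.2500 6.2500]
After op 3 tick(5): ref=10.0000 raw=[12.5000 12.5000]
After op 4 tick(10): ref=20.0000 raw=[25.0000 25.0000]
After op 5 tick(1): ref=21.0000 raw=[26.2500 26.2500]
After op 6 tick(9): ref=30.0000 raw=[37.5000 37.5000]
Wrap final raw readings (mod 60): 37.5000 mod 60 = 37.5000; 37.5000 mod 60 = 37.5000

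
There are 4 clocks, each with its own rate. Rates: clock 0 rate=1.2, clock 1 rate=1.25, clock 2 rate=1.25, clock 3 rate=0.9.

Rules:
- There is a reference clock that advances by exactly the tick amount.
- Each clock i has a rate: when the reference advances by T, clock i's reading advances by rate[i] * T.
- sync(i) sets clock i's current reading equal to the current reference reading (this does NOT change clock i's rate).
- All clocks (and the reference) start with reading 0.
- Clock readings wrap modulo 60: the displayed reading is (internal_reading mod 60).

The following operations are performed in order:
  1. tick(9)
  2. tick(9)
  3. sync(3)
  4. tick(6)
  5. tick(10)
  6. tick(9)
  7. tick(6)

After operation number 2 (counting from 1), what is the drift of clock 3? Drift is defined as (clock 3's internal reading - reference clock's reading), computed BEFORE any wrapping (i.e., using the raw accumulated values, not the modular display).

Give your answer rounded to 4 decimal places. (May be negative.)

After op 1 tick(9): ref=9.0000 raw=[10.8000 11.2500 11.2500 8.1000]
After op 2 tick(9): ref=18.0000 raw=[21.6000 22.5000 22.5000 16.2000]
Drift of clock 3 after op 2: 16.2000 - 18.0000 = -1.8000

Answer: -1.8000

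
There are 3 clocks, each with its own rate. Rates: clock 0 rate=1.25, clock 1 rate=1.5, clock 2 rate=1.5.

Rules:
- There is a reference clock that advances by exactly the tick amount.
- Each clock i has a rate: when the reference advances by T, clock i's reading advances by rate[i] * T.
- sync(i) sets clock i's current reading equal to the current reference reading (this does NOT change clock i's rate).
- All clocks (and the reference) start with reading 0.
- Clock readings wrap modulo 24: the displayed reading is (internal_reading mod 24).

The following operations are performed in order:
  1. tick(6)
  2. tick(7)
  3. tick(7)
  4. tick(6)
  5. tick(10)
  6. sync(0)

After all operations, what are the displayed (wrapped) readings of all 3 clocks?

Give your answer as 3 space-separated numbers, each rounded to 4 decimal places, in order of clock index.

Answer: 12.0000 6.0000 6.0000

Derivation:
After op 1 tick(6): ref=6.0000 raw=[7.5000 9.0000 9.0000]
After op 2 tick(7): ref=13.0000 raw=[16.2500 19.5000 19.5000]
After op 3 tick(7): ref=20.0000 raw=[25.0000 30.0000 30.0000]
After op 4 tick(6): ref=26.0000 raw=[32.5000 39.0000 39.0000]
After op 5 tick(10): ref=36.0000 raw=[45.0000 54.0000 54.0000]
After op 6 sync(0): ref=36.0000 raw=[36.0000 54.0000 54.0000]
Wrap final raw readings (mod 24): 36.0000 mod 24 = 12.0000; 54.0000 mod 24 = 6.0000; 54.0000 mod 24 = 6.0000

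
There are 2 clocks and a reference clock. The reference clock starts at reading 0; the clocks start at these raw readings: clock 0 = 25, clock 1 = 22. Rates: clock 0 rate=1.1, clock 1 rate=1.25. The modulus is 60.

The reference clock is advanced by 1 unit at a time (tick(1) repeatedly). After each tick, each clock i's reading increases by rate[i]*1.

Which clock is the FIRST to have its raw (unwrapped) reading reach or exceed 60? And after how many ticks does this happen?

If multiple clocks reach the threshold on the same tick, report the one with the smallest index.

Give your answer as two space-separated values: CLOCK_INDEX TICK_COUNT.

clock 0: start=25, rate=1.1, needs 60-25 = 35; ticks = ceil(35/1.1) = ceil(31.8182) = 32; reading at tick 32 = 25 + 1.1*32 = 60.2000
clock 1: start=22, rate=1.25, needs 60-22 = 38; ticks = ceil(38/1.25) = ceil(30.4000) = 31; reading at tick 31 = 22 + 1.25*31 = 60.7500
Minimum tick count = 31; winners = [1]; smallest index = 1

Answer: 1 31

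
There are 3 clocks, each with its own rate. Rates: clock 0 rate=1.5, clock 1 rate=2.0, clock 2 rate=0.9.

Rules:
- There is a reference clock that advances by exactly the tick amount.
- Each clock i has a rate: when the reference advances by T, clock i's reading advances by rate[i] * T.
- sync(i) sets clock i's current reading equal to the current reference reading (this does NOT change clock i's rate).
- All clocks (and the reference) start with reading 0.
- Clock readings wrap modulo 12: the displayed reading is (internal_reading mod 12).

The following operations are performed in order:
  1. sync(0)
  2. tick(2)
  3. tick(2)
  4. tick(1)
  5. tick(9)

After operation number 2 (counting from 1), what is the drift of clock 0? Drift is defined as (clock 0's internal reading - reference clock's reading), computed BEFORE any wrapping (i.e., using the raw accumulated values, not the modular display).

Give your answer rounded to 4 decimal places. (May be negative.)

After op 1 sync(0): ref=0.0000 raw=[0.0000 0.0000 0.0000]
After op 2 tick(2): ref=2.0000 raw=[3.0000 4.0000 1.8000]
Drift of clock 0 after op 2: 3.0000 - 2.0000 = 1.0000

Answer: 1.0000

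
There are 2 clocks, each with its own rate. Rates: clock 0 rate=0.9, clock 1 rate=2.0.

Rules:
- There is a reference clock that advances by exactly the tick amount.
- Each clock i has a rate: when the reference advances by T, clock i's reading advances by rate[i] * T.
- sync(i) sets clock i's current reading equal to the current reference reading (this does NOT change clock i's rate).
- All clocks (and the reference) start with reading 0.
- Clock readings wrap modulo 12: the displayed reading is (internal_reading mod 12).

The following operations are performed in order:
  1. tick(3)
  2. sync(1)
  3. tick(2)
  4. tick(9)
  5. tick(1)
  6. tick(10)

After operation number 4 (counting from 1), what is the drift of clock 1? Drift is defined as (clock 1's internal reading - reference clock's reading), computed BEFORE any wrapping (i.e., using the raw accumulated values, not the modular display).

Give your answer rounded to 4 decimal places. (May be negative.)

After op 1 tick(3): ref=3.0000 raw=[2.7000 6.0000]
After op 2 sync(1): ref=3.0000 raw=[2.7000 3.0000]
After op 3 tick(2): ref=5.0000 raw=[4.5000 7.0000]
After op 4 tick(9): ref=14.0000 raw=[12.6000 25.0000]
Drift of clock 1 after op 4: 25.0000 - 14.0000 = 11.0000

Answer: 11.0000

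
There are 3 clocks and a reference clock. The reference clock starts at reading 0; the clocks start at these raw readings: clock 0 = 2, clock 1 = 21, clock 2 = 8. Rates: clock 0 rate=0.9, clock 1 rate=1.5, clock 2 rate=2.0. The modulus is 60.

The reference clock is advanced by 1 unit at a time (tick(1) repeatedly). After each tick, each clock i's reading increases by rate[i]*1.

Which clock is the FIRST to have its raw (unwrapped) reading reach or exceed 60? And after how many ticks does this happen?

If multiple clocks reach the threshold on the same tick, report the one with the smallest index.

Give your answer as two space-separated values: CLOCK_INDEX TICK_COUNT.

clock 0: start=2, rate=0.9, needs 60-2 = 58; ticks = ceil(58/0.9) = ceil(64.4444) = 65; reading at tick 65 = 2 + 0.9*65 = 60.5000
clock 1: start=21, rate=1.5, needs 60-21 = 39; ticks = ceil(39/1.5) = ceil(26.0000) = 26; reading at tick 26 = 21 + 1.5*26 = 60.0000
clock 2: start=8, rate=2.0, needs 60-8 = 52; ticks = ceil(52/2.0) = ceil(26.0000) = 26; reading at tick 26 = 8 + 2.0*26 = 60.0000
Minimum tick count = 26; winners = [1, 2]; smallest index = 1

Answer: 1 26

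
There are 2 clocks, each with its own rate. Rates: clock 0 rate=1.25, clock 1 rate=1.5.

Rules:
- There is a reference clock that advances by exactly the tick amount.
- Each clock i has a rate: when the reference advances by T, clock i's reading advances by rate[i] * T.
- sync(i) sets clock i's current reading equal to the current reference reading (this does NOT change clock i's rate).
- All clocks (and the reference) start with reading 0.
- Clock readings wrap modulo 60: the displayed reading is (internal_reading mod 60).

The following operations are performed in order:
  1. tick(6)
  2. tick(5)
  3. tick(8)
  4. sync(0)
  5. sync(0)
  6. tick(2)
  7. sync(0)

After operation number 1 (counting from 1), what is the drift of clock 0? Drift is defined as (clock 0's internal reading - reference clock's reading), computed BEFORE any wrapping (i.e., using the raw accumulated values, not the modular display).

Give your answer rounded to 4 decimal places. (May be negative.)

Answer: 1.5000

Derivation:
After op 1 tick(6): ref=6.0000 raw=[7.5000 9.0000]
Drift of clock 0 after op 1: 7.5000 - 6.0000 = 1.5000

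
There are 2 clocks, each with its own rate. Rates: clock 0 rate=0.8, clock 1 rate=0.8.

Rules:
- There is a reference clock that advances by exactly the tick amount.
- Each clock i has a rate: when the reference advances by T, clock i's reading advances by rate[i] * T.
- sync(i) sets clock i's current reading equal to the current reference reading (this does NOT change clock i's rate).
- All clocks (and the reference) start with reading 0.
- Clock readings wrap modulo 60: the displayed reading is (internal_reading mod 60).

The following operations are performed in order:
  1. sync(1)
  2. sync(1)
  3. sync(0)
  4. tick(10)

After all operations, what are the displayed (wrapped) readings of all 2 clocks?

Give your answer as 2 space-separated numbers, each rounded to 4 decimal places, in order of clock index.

After op 1 sync(1): ref=0.0000 raw=[0.0000 0.0000]
After op 2 sync(1): ref=0.0000 raw=[0.0000 0.0000]
After op 3 sync(0): ref=0.0000 raw=[0.0000 0.0000]
After op 4 tick(10): ref=10.0000 raw=[8.0000 8.0000]
Wrap final raw readings (mod 60): 8.0000 mod 60 = 8.0000; 8.0000 mod 60 = 8.0000

Answer: 8.0000 8.0000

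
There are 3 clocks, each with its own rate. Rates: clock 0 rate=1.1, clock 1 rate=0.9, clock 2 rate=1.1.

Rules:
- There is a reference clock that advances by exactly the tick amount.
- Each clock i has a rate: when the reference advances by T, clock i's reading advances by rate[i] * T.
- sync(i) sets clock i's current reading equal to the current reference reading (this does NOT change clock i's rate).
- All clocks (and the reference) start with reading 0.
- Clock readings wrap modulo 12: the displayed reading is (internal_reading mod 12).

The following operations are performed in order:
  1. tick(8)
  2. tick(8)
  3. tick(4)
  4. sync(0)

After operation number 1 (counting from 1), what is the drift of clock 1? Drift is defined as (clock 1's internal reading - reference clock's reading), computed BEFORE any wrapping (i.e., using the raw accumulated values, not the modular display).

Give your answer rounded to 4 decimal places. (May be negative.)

Answer: -0.8000

Derivation:
After op 1 tick(8): ref=8.0000 raw=[8.8000 7.2000 8.8000]
Drift of clock 1 after op 1: 7.2000 - 8.0000 = -0.8000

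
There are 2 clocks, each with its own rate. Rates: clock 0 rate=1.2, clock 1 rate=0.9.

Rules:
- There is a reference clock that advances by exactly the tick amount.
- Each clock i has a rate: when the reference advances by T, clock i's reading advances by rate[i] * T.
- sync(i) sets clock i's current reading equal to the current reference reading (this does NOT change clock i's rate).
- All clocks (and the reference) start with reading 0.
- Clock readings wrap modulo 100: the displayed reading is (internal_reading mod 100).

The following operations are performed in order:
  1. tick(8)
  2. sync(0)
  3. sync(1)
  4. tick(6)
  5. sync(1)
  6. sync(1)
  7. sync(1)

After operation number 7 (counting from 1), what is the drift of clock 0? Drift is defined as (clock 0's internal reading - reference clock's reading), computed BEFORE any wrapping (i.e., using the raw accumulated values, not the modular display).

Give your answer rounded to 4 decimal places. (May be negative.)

Answer: 1.2000

Derivation:
After op 1 tick(8): ref=8.0000 raw=[9.6000 7.2000]
After op 2 sync(0): ref=8.0000 raw=[8.0000 7.2000]
After op 3 sync(1): ref=8.0000 raw=[8.0000 8.0000]
After op 4 tick(6): ref=14.0000 raw=[15.2000 13.4000]
After op 5 sync(1): ref=14.0000 raw=[15.2000 14.0000]
After op 6 sync(1): ref=14.0000 raw=[15.2000 14.0000]
After op 7 sync(1): ref=14.0000 raw=[15.2000 14.0000]
Drift of clock 0 after op 7: 15.2000 - 14.0000 = 1.2000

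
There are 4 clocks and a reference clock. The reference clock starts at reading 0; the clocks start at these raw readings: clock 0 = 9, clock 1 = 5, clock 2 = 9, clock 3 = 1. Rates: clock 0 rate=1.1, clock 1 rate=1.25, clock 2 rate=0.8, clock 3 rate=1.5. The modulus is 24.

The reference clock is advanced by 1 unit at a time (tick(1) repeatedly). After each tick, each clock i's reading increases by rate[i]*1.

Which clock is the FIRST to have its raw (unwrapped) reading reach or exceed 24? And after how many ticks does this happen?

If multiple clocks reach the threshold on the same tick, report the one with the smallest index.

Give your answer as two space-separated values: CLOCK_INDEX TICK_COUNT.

Answer: 0 14

Derivation:
clock 0: start=9, rate=1.1, needs 24-9 = 15; ticks = ceil(15/1.1) = ceil(13.6364) = 14; reading at tick 14 = 9 + 1.1*14 = 24.4000
clock 1: start=5, rate=1.25, needs 24-5 = 19; ticks = ceil(19/1.25) = ceil(15.2000) = 16; reading at tick 16 = 5 + 1.25*16 = 25.0000
clock 2: start=9, rate=0.8, needs 24-9 = 15; ticks = ceil(15/0.8) = ceil(18.7500) = 19; reading at tick 19 = 9 + 0.8*19 = 24.2000
clock 3: start=1, rate=1.5, needs 24-1 = 23; ticks = ceil(23/1.5) = ceil(15.3333) = 16; reading at tick 16 = 1 + 1.5*16 = 25.0000
Minimum tick count = 14; winners = [0]; smallest index = 0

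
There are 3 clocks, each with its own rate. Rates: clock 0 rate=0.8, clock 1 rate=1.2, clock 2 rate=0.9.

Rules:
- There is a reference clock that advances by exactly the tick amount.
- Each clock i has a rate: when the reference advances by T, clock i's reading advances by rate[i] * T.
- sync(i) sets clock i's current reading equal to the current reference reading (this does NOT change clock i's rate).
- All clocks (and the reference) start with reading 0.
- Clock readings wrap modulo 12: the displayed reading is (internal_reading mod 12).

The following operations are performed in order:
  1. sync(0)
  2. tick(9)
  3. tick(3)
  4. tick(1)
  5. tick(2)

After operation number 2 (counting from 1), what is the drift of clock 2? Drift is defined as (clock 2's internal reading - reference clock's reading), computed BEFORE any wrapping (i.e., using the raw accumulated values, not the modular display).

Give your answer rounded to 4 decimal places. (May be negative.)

Answer: -0.9000

Derivation:
After op 1 sync(0): ref=0.0000 raw=[0.0000 0.0000 0.0000]
After op 2 tick(9): ref=9.0000 raw=[7.2000 10.8000 8.1000]
Drift of clock 2 after op 2: 8.1000 - 9.0000 = -0.9000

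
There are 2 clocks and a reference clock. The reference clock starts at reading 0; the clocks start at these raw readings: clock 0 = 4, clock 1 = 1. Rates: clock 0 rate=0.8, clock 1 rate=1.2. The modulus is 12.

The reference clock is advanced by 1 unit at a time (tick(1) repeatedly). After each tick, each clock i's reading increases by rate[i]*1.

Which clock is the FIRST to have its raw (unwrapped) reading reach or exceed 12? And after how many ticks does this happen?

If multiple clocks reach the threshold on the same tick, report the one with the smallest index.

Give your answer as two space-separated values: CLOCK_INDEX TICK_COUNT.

Answer: 0 10

Derivation:
clock 0: start=4, rate=0.8, needs 12-4 = 8; ticks = ceil(8/0.8) = ceil(10.0000) = 10; reading at tick 10 = 4 + 0.8*10 = 12.0000
clock 1: start=1, rate=1.2, needs 12-1 = 11; ticks = ceil(11/1.2) = ceil(9.1667) = 10; reading at tick 10 = 1 + 1.2*10 = 13.0000
Minimum tick count = 10; winners = [0, 1]; smallest index = 0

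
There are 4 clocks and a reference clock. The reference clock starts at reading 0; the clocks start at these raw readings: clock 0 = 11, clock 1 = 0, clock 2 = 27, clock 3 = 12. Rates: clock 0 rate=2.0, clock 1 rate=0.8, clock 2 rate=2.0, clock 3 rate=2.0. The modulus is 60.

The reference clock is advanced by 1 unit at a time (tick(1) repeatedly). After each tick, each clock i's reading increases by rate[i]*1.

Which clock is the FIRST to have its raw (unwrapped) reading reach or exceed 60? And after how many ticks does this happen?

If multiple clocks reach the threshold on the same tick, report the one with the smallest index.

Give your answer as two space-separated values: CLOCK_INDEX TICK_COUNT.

clock 0: start=11, rate=2.0, needs 60-11 = 49; ticks = ceil(49/2.0) = ceil(24.5000) = 25; reading at tick 25 = 11 + 2.0*25 = 61.0000
clock 1: start=0, rate=0.8, needs 60-0 = 60; ticks = ceil(60/0.8) = ceil(75.0000) = 75; reading at tick 75 = 0 + 0.8*75 = 60.0000
clock 2: start=27, rate=2.0, needs 60-27 = 33; ticks = ceil(33/2.0) = ceil(16.5000) = 17; reading at tick 17 = 27 + 2.0*17 = 61.0000
clock 3: start=12, rate=2.0, needs 60-12 = 48; ticks = ceil(48/2.0) = ceil(24.0000) = 24; reading at tick 24 = 12 + 2.0*24 = 60.0000
Minimum tick count = 17; winners = [2]; smallest index = 2

Answer: 2 17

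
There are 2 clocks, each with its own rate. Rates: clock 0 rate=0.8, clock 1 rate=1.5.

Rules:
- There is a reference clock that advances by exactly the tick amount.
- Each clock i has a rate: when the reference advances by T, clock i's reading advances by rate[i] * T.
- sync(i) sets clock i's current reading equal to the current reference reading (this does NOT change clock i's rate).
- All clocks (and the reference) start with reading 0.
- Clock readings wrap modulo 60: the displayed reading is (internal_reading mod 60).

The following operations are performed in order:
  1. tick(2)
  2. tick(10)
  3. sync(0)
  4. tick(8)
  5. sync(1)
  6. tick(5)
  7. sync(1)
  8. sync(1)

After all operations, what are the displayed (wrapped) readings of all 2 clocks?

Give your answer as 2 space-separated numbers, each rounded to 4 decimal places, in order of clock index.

After op 1 tick(2): ref=2.0000 raw=[1.6000 3.0000]
After op 2 tick(10): ref=12.0000 raw=[9.6000 18.0000]
After op 3 sync(0): ref=12.0000 raw=[12.0000 18.0000]
After op 4 tick(8): ref=20.0000 raw=[18.4000 30.0000]
After op 5 sync(1): ref=20.0000 raw=[18.4000 20.0000]
After op 6 tick(5): ref=25.0000 raw=[22.4000 27.5000]
After op 7 sync(1): ref=25.0000 raw=[22.4000 25.0000]
After op 8 sync(1): ref=25.0000 raw=[22.4000 25.0000]
Wrap final raw readings (mod 60): 22.4000 mod 60 = 22.4000; 25.0000 mod 60 = 25.0000

Answer: 22.4000 25.0000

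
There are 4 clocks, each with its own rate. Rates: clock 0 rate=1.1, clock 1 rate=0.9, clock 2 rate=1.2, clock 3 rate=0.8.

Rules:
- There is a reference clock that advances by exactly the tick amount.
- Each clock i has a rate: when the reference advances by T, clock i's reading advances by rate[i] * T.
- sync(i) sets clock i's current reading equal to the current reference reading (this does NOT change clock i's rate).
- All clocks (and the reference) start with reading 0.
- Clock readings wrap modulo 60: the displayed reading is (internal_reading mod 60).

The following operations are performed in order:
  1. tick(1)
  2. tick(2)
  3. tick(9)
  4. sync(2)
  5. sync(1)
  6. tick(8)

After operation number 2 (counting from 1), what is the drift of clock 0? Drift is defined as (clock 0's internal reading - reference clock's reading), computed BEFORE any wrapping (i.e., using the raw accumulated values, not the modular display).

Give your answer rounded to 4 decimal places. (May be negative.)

Answer: 0.3000

Derivation:
After op 1 tick(1): ref=1.0000 raw=[1.1000 0.9000 1.2000 0.8000]
After op 2 tick(2): ref=3.0000 raw=[3.3000 2.7000 3.6000 2.4000]
Drift of clock 0 after op 2: 3.3000 - 3.0000 = 0.3000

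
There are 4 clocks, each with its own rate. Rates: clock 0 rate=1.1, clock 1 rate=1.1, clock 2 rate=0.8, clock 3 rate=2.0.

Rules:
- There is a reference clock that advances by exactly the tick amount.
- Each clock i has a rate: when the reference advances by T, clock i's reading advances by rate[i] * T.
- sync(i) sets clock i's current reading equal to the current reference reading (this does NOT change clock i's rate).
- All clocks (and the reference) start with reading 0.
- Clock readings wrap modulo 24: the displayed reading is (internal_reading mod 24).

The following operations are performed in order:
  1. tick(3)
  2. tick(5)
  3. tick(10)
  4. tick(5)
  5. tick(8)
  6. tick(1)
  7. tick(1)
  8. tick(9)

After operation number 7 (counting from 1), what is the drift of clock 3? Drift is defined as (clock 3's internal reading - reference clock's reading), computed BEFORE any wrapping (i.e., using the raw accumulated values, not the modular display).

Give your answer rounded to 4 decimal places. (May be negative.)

Answer: 33.0000

Derivation:
After op 1 tick(3): ref=3.0000 raw=[3.3000 3.3000 2.4000 6.0000]
After op 2 tick(5): ref=8.0000 raw=[8.8000 8.8000 6.4000 16.0000]
After op 3 tick(10): ref=18.0000 raw=[19.8000 19.8000 14.4000 36.0000]
After op 4 tick(5): ref=23.0000 raw=[25.3000 25.3000 18.4000 46.0000]
After op 5 tick(8): ref=31.0000 raw=[34.1000 34.1000 24.8000 62.0000]
After op 6 tick(1): ref=32.0000 raw=[35.2000 35.2000 25.6000 64.0000]
After op 7 tick(1): ref=33.0000 raw=[36.3000 36.3000 26.4000 66.0000]
Drift of clock 3 after op 7: 66.0000 - 33.0000 = 33.0000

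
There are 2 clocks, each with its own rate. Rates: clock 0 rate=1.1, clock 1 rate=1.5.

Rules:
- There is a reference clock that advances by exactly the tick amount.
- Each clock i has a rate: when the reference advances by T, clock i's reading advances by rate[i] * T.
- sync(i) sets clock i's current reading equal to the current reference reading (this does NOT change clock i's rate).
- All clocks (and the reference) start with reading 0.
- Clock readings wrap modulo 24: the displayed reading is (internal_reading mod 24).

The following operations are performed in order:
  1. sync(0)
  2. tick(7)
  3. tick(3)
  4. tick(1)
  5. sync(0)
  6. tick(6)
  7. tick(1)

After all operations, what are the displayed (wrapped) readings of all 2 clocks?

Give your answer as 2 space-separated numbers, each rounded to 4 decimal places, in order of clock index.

Answer: 18.7000 3.0000

Derivation:
After op 1 sync(0): ref=0.0000 raw=[0.0000 0.0000]
After op 2 tick(7): ref=7.0000 raw=[7.7000 10.5000]
After op 3 tick(3): ref=10.0000 raw=[11.0000 15.0000]
After op 4 tick(1): ref=11.0000 raw=[12.1000 16.5000]
After op 5 sync(0): ref=11.0000 raw=[11.0000 16.5000]
After op 6 tick(6): ref=17.0000 raw=[17.6000 25.5000]
After op 7 tick(1): ref=18.0000 raw=[18.7000 27.0000]
Wrap final raw readings (mod 24): 18.7000 mod 24 = 18.7000; 27.0000 mod 24 = 3.0000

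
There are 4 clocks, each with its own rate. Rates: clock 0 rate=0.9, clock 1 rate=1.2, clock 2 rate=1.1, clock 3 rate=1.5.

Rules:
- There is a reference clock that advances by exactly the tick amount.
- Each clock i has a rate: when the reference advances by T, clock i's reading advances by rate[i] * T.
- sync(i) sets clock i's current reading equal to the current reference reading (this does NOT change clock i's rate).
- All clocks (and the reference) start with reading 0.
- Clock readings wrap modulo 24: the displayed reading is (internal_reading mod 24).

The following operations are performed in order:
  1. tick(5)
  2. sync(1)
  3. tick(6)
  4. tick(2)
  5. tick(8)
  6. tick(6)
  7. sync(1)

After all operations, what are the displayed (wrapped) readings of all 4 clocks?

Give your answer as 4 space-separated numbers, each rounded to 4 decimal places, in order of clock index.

Answer: 0.3000 3.0000 5.7000 16.5000

Derivation:
After op 1 tick(5): ref=5.0000 raw=[4.5000 6.0000 5.5000 7.5000]
After op 2 sync(1): ref=5.0000 raw=[4.5000 5.0000 5.5000 7.5000]
After op 3 tick(6): ref=11.0000 raw=[9.9000 12.2000 12.1000 16.5000]
After op 4 tick(2): ref=13.0000 raw=[11.7000 14.6000 14.3000 19.5000]
After op 5 tick(8): ref=21.0000 raw=[18.9000 24.2000 23.1000 31.5000]
After op 6 tick(6): ref=27.0000 raw=[24.3000 31.4000 29.7000 40.5000]
After op 7 sync(1): ref=27.0000 raw=[24.3000 27.0000 29.7000 40.5000]
Wrap final raw readings (mod 24): 24.3000 mod 24 = 0.3000; 27.0000 mod 24 = 3.0000; 29.7000 mod 24 = 5.7000; 40.5000 mod 24 = 16.5000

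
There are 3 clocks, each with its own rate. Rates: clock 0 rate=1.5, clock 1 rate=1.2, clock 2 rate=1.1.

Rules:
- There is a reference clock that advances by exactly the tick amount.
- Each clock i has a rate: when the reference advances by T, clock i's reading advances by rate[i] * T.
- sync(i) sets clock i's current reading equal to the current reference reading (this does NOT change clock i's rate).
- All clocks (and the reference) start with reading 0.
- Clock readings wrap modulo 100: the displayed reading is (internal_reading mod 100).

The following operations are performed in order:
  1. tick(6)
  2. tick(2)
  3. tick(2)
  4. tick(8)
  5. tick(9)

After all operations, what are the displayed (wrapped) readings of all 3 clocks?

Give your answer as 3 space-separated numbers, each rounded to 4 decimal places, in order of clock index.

Answer: 40.5000 32.4000 29.7000

Derivation:
After op 1 tick(6): ref=6.0000 raw=[9.0000 7.2000 6.6000]
After op 2 tick(2): ref=8.0000 raw=[12.0000 9.6000 8.8000]
After op 3 tick(2): ref=10.0000 raw=[15.0000 12.0000 11.0000]
After op 4 tick(8): ref=18.0000 raw=[27.0000 21.6000 19.8000]
After op 5 tick(9): ref=27.0000 raw=[40.5000 32.4000 29.7000]
Wrap final raw readings (mod 100): 40.5000 mod 100 = 40.5000; 32.4000 mod 100 = 32.4000; 29.7000 mod 100 = 29.7000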